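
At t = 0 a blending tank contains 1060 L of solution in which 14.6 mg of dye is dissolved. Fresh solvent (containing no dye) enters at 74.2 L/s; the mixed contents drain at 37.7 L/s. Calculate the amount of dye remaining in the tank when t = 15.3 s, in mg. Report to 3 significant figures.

Let m(t) be the amount of dye. Volume: V(t) = V₀ + (Q_in − Q_out) t = 1060 + 36.500 t; V(15.3) = 1618.5 L.
No dye enters, so dm/dt = −Q_out · (m/V).
Separate: dm/m = −Q_out dt/V(t) ⇒ ln(m/m₀) = −(Q_out/(Q_in−Q_out)) ln(V/V₀).
m = m₀ (V₀/V)^(Q_out/(Q_in−Q_out)) = 14.6 × (1060/1618.5)^(1.0329) = 9.4301 mg.

9.43 mg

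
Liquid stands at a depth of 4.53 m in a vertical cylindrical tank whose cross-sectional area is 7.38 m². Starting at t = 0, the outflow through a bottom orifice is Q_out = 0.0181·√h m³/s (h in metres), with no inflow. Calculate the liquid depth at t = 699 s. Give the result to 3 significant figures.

With no inflow, A dh/dt = −0.0181 √h.
This is separable: 2 d(√h)/dt = −0.0181/A, so √h = √h₀ − (0.0181/(2A)) t.
√h = √4.53 − 0.0181·699/(2·7.38) = 2.1284 − 0.85717 = 1.2712.
h = 1.2712² = 1.6160 m.

1.62 m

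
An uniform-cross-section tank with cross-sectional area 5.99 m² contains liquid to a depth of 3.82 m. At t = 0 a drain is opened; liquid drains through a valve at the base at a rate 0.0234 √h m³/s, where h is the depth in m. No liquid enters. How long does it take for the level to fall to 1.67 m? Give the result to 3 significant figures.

With no inflow, A dh/dt = −0.0234 √h.
Separate and integrate: 2(√h − √h₀) = −(0.0234/A) t.
t = 2A(√h₀ − √h)/0.0234 = 2·5.99·(√3.82 − √1.67)/0.0234
  = 11.980 × (1.9545 − 1.2923) / 0.0234 = 339.02 s.

339 s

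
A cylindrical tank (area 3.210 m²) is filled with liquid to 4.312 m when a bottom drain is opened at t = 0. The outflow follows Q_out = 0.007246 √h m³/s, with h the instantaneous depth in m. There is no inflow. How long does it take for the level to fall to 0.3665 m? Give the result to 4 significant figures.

Volume balance on the tank: A dh/dt = −0.007246 √h.
This is separable: 2 d(√h)/dt = −0.007246/A, so √h = √h₀ − (0.007246/(2A)) t.
t = 2A(√h₀ − √h)/0.007246 = 2·3.210·(√4.312 − √0.3665)/0.007246
  = 6.42000 × (2.07654 − 0.605392) / 0.007246 = 1303.44 s.

1303 s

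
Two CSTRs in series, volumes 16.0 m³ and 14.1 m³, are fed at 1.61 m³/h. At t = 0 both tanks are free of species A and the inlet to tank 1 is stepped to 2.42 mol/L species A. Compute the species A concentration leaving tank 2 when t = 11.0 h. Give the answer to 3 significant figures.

0.797 mol/L

Species balance on tank i: dCᵢ/dt = (Cᵢ₋₁ − Cᵢ)/τᵢ with τᵢ = Vᵢ/Q.
τ₁ = 16.0/1.61 = 9.9379 h; τ₂ = 14.1/1.61 = 8.7578 h.
Tank 1: C₁ = C_in(1 − e^(−t/τ₁)). Tank 2 (τ₁ ≠ τ₂): C₂ = C_in[1 − (τ₁ e^(−t/τ₁) − τ₂ e^(−t/τ₂))/(τ₁ − τ₂)].
At t = 11.0: e^(−t/τ₁) = 0.33059, e^(−t/τ₂) = 0.28478.
C₂ = 2.42·[1 − (9.9379·0.33059 − 8.7578·0.28478)/(1.1801)] = 2.42·0.32947 = 0.79731 mol/L.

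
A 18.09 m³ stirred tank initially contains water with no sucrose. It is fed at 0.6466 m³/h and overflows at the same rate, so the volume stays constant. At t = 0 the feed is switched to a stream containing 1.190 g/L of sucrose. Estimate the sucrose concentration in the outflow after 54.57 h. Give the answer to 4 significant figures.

1.021 g/L

Transient balance on the dissolved component: V dC/dt = Q(C_in − C).
Rewrite as dC/dt + C/τ = C_in/τ, τ = V/Q = 27.9771 h.
C approaches C_in exponentially: C(t) = C_in + (C₀ − C_in) e^(−t/τ).
C(54.57) = 1.190 + (0 − 1.190)·e^(−54.57/27.9771) = 1.190 + (-1.19000)·0.142200 = 1.02078 g/L.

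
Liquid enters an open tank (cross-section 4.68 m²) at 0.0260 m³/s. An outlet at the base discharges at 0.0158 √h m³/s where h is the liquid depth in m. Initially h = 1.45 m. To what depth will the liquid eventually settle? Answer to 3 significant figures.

2.71 m

Unsteady balance on liquid volume: A dh/dt = Q_in − 0.0158 √h. At steady state dh/dt = 0:
Q_in = 0.0158 √h_ss ⇒ √h_ss = 0.0260/0.0158 = 1.6456.
h_ss = 1.6456² = 2.7079 m. (Since h₀ = 1.45 m < h_ss, the level will rise toward this value.)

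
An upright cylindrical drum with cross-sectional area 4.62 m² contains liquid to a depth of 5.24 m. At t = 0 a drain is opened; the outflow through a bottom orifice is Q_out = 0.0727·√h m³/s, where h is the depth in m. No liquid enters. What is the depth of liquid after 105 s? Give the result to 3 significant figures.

With no inflow, A dh/dt = −0.0727 √h.
Separate and integrate: 2(√h − √h₀) = −(0.0727/A) t.
√h = √5.24 − 0.0727·105/(2·4.62) = 2.2891 − 0.82614 = 1.4630.
h = 1.4630² = 2.1403 m.

2.14 m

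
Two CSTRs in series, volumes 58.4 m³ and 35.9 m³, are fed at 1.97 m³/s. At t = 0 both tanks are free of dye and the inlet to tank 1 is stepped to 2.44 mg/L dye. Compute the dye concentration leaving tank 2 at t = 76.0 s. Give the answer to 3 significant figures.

Each tank obeys Vᵢ dCᵢ/dt = Q(Cᵢ₋₁ − Cᵢ), so τᵢ = Vᵢ/Q.
τ₁ = 58.4/1.97 = 29.645 s; τ₂ = 35.9/1.97 = 18.223 s.
Tank 1: C₁ = C_in(1 − e^(−t/τ₁)). Tank 2 (τ₁ ≠ τ₂): C₂ = C_in[1 − (τ₁ e^(−t/τ₁) − τ₂ e^(−t/τ₂))/(τ₁ − τ₂)].
At t = 76.0: e^(−t/τ₁) = 0.077019, e^(−t/τ₂) = 0.015445.
C₂ = 2.44·[1 − (29.645·0.077019 − 18.223·0.015445)/(11.421)] = 2.44·0.82474 = 2.0124 mg/L.

2.01 mg/L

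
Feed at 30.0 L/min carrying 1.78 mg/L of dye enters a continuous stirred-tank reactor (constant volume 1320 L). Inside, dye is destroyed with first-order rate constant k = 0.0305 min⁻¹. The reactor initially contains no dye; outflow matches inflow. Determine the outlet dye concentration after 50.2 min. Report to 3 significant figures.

0.708 mg/L

Accumulation = in − out − consumed: V dC/dt = Q C_in − Q C − k V C.
This is linear with rate a = Q/V + k = 0.053227 min⁻¹.
C_ss = Q C_in/(Q + kV) = 0.76003 mg/L; C(t) = C_ss + (C₀ − C_ss) e^(−a t).
C(50.2) = 0.76003 + (-0.76003)·e^(−0.053227·50.2) = 0.76003 + (-0.76003)·0.069113 = 0.70751 mg/L.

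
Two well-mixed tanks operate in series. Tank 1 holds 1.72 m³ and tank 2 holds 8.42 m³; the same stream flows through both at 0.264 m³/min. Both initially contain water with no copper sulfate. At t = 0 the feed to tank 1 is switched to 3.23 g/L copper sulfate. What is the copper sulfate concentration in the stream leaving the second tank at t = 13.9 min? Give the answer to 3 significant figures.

0.703 g/L

Each tank obeys Vᵢ dCᵢ/dt = Q(Cᵢ₋₁ − Cᵢ), so τᵢ = Vᵢ/Q.
τ₁ = 1.72/0.264 = 6.5152 min; τ₂ = 8.42/0.264 = 31.894 min.
Tank 1: C₁ = C_in(1 − e^(−t/τ₁)). Tank 2 (τ₁ ≠ τ₂): C₂ = C_in[1 − (τ₁ e^(−t/τ₁) − τ₂ e^(−t/τ₂))/(τ₁ − τ₂)].
At t = 13.9: e^(−t/τ₁) = 0.11842, e^(−t/τ₂) = 0.64673.
C₂ = 3.23·[1 − (6.5152·0.11842 − 31.894·0.64673)/(-25.379)] = 3.23·0.21764 = 0.70298 g/L.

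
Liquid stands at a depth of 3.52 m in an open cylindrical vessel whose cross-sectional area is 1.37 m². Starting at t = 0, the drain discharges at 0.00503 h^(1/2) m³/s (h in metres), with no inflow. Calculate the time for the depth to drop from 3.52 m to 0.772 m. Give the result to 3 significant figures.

Unsteady balance on liquid volume: A dh/dt = −0.00503 √h.
This is separable: 2 d(√h)/dt = −0.00503/A, so √h = √h₀ − (0.00503/(2A)) t.
t = 2A(√h₀ − √h)/0.00503 = 2·1.37·(√3.52 − √0.772)/0.00503
  = 2.7400 × (1.8762 − 0.87864) / 0.00503 = 543.39 s.

543 s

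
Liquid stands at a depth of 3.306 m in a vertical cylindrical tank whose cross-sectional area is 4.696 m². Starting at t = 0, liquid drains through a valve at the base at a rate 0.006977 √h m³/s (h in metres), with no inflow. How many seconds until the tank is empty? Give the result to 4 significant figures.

2448 s

A dh/dt = −Q_out = −0.006977 √h.
This is separable: 2 d(√h)/dt = −0.006977/A, so √h = √h₀ − (0.006977/(2A)) t.
Set h = 0: 2√h₀ = (0.006977/A) t_empty ⇒ t_empty = 2A√h₀/0.006977.
t_empty = 2·4.696·√3.306/0.006977 = 9.39200·1.81824/0.006977 = 2447.60 s.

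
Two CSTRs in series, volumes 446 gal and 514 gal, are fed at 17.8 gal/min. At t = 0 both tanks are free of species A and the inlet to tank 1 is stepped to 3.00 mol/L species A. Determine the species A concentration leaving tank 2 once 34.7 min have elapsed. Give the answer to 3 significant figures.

1.11 mol/L

Species balance on tank i: dCᵢ/dt = (Cᵢ₋₁ − Cᵢ)/τᵢ with τᵢ = Vᵢ/Q.
τ₁ = 446/17.8 = 25.056 min; τ₂ = 514/17.8 = 28.876 min.
Solving the cascade with C₁(0)=C₂(0)=0 gives C₂(t) = C_in[1 − (τ₁ e^(−t/τ₁) − τ₂ e^(−t/τ₂))/(τ₁ − τ₂)].
At t = 34.7: e^(−t/τ₁) = 0.25035, e^(−t/τ₂) = 0.30069.
C₂ = 3.00·[1 − (25.056·0.25035 − 28.876·0.30069)/(-3.8202)] = 3.00·0.36915 = 1.1074 mol/L.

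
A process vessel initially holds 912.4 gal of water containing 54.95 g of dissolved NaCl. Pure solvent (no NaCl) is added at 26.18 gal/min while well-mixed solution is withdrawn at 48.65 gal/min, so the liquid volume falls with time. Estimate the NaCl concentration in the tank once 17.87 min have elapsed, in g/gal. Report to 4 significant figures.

Let m(t) be the amount of NaCl. Volume: V(t) = V₀ + (Q_in − Q_out) t = 912.4 − 22.4700 t; V(17.87) = 510.861 gal.
No NaCl enters, so dm/dt = −Q_out · (m/V).
Separate: dm/m = −Q_out dt/V(t) ⇒ ln(m/m₀) = −(Q_out/(Q_in−Q_out)) ln(V/V₀).
m = m₀ (V₀/V)^(Q_out/(Q_in−Q_out)) = 54.95 × (912.4/510.861)^(-2.16511) = 15.6536 g.
C = m/V = 15.6536/510.861 = 0.0306416 g/gal.

0.03064 g/gal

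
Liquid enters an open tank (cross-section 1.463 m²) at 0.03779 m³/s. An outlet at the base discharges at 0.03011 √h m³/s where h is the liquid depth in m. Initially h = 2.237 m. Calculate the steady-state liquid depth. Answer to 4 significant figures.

1.575 m

A dh/dt = Q_in − 0.03011 √h. Steady state requires inflow = outflow:
Q_in = 0.03011 √h_ss ⇒ √h_ss = 0.03779/0.03011 = 1.25506.
h_ss = 1.25506² = 1.57519 m. (Since h₀ = 2.237 m > h_ss, the level will fall toward this value.)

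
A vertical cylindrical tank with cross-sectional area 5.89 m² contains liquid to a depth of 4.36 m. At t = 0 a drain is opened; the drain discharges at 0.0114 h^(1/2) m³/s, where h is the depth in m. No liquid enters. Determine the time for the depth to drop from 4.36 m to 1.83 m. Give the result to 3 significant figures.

760 s

With no inflow, A dh/dt = −0.0114 √h.
This is separable: 2 d(√h)/dt = −0.0114/A, so √h = √h₀ − (0.0114/(2A)) t.
t = 2A(√h₀ − √h)/0.0114 = 2·5.89·(√4.36 − √1.83)/0.0114
  = 11.780 × (2.0881 − 1.3528) / 0.0114 = 759.80 s.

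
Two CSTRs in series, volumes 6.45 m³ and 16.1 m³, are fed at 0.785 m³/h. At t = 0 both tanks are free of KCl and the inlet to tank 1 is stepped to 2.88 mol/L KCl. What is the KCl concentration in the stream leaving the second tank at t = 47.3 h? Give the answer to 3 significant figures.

Species balance on tank i: dCᵢ/dt = (Cᵢ₋₁ − Cᵢ)/τᵢ with τᵢ = Vᵢ/Q.
τ₁ = 6.45/0.785 = 8.2166 h; τ₂ = 16.1/0.785 = 20.510 h.
Tank 1: C₁ = C_in(1 − e^(−t/τ₁)). Tank 2 (τ₁ ≠ τ₂): C₂ = C_in[1 − (τ₁ e^(−t/τ₁) − τ₂ e^(−t/τ₂))/(τ₁ − τ₂)].
At t = 47.3: e^(−t/τ₁) = 0.0031616, e^(−t/τ₂) = 0.099635.
C₂ = 2.88·[1 − (8.2166·0.0031616 − 20.510·0.099635)/(-12.293)] = 2.88·0.83588 = 2.4073 mol/L.

2.41 mol/L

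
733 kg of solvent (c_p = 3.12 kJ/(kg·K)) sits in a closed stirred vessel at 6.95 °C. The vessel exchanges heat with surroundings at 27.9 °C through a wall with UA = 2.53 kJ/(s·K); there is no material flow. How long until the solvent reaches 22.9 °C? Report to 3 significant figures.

First-law balance (no shaft work): M c_p dT/dt = −UA(T − T_amb).
τ = M c_p/UA = 903.94 s; T_ss = T_amb = 27.900 °C.
T(t) = T_ss + (T₀ − T_ss)e^(−t/τ); set T = 22.9:
t = −τ ln[(T − T_ss)/(T₀ − T_ss)] = −903.94 · ln(0.23866) = 1295.1 s.

1300 s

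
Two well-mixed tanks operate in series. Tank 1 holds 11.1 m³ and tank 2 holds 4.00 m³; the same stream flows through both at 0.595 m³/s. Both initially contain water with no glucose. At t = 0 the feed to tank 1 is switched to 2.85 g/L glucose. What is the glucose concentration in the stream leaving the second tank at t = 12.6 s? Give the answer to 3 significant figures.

Time constants: τᵢ = Vᵢ/Q for each well-mixed tank.
τ₁ = 11.1/0.595 = 18.655 s; τ₂ = 4.00/0.595 = 6.7227 s.
Solving the cascade with C₁(0)=C₂(0)=0 gives C₂(t) = C_in[1 − (τ₁ e^(−t/τ₁) − τ₂ e^(−t/τ₂))/(τ₁ − τ₂)].
At t = 12.6: e^(−t/τ₁) = 0.50895, e^(−t/τ₂) = 0.15347.
C₂ = 2.85·[1 − (18.655·0.50895 − 6.7227·0.15347)/(11.933)] = 2.85·0.29078 = 0.82872 g/L.

0.829 g/L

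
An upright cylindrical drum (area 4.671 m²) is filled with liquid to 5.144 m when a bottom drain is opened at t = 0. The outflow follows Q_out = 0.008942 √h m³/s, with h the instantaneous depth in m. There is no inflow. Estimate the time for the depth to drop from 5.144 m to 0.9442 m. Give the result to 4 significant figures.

1354 s

A dh/dt = −Q_out = −0.008942 √h.
This is separable: 2 d(√h)/dt = −0.008942/A, so √h = √h₀ − (0.008942/(2A)) t.
t = 2A(√h₀ − √h)/0.008942 = 2·4.671·(√5.144 − √0.9442)/0.008942
  = 9.34200 × (2.26804 − 0.971700) / 0.008942 = 1354.33 s.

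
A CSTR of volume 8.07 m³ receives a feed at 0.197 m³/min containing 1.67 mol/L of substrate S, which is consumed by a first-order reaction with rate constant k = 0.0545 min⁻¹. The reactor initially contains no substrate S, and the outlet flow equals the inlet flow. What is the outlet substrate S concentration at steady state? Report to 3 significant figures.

V dC/dt = Q(C_in − C) − k V C.
At steady state: 0 = Q C_in − (Q + kV) C_ss, so C_ss = Q C_in/(Q + kV).
C_ss = 0.197·1.67/(0.197 + 0.0545·8.07) = 0.32899/0.63682 = 0.51662 mol/L.

0.517 mol/L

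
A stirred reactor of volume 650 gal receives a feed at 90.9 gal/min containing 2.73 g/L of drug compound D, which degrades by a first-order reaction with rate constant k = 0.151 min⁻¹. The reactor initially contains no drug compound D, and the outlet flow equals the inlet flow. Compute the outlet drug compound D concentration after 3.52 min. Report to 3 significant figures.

Accumulation = in − out − consumed: V dC/dt = Q C_in − Q C − k V C.
dC/dt = (Q/V) C_in − (Q/V + k) C; effective rate a = Q/V + k = 0.13985 + 0.151 = 0.29085 min⁻¹.
C_ss = Q C_in/(Q + kV) = 1.3127 g/L; C(t) = C_ss + (C₀ − C_ss) e^(−a t).
C(3.52) = 1.3127 + (-1.3127)·e^(−0.29085·3.52) = 1.3127 + (-1.3127)·0.35924 = 0.84110 g/L.

0.841 g/L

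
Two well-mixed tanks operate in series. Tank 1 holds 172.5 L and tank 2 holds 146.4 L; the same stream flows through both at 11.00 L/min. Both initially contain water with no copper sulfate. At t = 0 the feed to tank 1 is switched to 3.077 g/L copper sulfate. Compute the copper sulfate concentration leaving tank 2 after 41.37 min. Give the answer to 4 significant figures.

2.394 g/L

Each tank obeys Vᵢ dCᵢ/dt = Q(Cᵢ₋₁ − Cᵢ), so τᵢ = Vᵢ/Q.
τ₁ = 172.5/11.00 = 15.6818 min; τ₂ = 146.4/11.00 = 13.3091 min.
Tank 1: C₁ = C_in(1 − e^(−t/τ₁)). Tank 2 (τ₁ ≠ τ₂): C₂ = C_in[1 − (τ₁ e^(−t/τ₁) − τ₂ e^(−t/τ₂))/(τ₁ − τ₂)].
At t = 41.37: e^(−t/τ₁) = 0.0714979, e^(−t/τ₂) = 0.0446723.
C₂ = 3.077·[1 − (15.6818·0.0714979 − 13.3091·0.0446723)/(2.37273)] = 3.077·0.778032 = 2.39400 g/L.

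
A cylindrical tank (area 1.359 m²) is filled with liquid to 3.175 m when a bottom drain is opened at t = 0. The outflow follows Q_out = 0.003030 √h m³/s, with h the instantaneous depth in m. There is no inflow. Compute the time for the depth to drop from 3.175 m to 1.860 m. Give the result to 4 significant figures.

A dh/dt = −Q_out = −0.003030 √h.
Separate and integrate: 2(√h − √h₀) = −(0.003030/A) t.
t = 2A(√h₀ − √h)/0.003030 = 2·1.359·(√3.175 − √1.860)/0.003030
  = 2.71800 × (1.78185 − 1.36382) / 0.003030 = 374.990 s.

375.0 s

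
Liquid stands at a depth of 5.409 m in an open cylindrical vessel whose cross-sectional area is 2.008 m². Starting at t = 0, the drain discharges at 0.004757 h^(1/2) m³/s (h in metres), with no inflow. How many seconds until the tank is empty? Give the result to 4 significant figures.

1963 s

A dh/dt = −Q_out = −0.004757 √h.
This is separable: 2 d(√h)/dt = −0.004757/A, so √h = √h₀ − (0.004757/(2A)) t.
Tank is empty when √h = 0: t_empty = 2A√h₀/0.004757.
t_empty = 2·2.008·√5.409/0.004757 = 4.01600·2.32573/0.004757 = 1963.45 s.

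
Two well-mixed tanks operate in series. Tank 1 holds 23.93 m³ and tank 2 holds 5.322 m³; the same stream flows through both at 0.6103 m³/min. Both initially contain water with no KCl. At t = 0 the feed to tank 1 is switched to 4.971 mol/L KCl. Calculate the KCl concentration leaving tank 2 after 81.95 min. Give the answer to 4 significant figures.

Each tank obeys Vᵢ dCᵢ/dt = Q(Cᵢ₋₁ − Cᵢ), so τᵢ = Vᵢ/Q.
τ₁ = 23.93/0.6103 = 39.2102 min; τ₂ = 5.322/0.6103 = 8.72030 min.
Solving the cascade with C₁(0)=C₂(0)=0 gives C₂(t) = C_in[1 − (τ₁ e^(−t/τ₁) − τ₂ e^(−t/τ₂))/(τ₁ − τ₂)].
At t = 81.95: e^(−t/τ₁) = 0.123685, e^(−t/τ₂) = 8.29219e-05.
C₂ = 4.971·[1 − (39.2102·0.123685 − 8.72030·8.29219e-05)/(30.4899)] = 4.971·0.840964 = 4.18043 mol/L.

4.180 mol/L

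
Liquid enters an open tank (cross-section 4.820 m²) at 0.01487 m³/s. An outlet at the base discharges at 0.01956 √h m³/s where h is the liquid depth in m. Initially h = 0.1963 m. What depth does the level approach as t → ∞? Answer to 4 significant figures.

0.5779 m

Level balance: A dh/dt = 0.01487 − 0.01956 √h. Setting dh/dt = 0:
Q_in = 0.01956 √h_ss ⇒ √h_ss = 0.01487/0.01956 = 0.760225.
h_ss = 0.760225² = 0.577942 m. (Since h₀ = 0.1963 m < h_ss, the level will rise toward this value.)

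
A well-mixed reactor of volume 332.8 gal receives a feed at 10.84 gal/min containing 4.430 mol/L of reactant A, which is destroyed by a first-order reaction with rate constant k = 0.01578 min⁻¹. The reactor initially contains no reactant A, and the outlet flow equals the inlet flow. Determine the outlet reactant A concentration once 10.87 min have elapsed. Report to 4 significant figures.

1.220 mol/L

V dC/dt = Q(C_in − C) − k V C.
dC/dt = (Q/V) C_in − (Q/V + k) C; effective rate a = Q/V + k = 0.0325721 + 0.01578 = 0.0483521 min⁻¹.
C_ss = Q C_in/(Q + kV) = 2.98424 mol/L; C(t) = C_ss + (C₀ − C_ss) e^(−a t).
C(10.87) = 2.98424 + (-2.98424)·e^(−0.0483521·10.87) = 2.98424 + (-2.98424)·0.591208 = 1.21993 mol/L.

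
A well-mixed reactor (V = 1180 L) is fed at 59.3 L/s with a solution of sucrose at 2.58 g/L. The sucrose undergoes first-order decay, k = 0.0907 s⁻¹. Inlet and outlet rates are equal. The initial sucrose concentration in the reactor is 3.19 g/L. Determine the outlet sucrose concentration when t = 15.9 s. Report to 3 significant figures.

1.16 g/L

V dC/dt = Q(C_in − C) − k V C.
This is linear with rate a = Q/V + k = 0.14095 s⁻¹.
C_ss = Q C_in/(Q + kV) = 0.91984 g/L; C(t) = C_ss + (C₀ − C_ss) e^(−a t).
C(15.9) = 0.91984 + (2.2702)·e^(−0.14095·15.9) = 0.91984 + (2.2702)·0.10633 = 1.1612 g/L.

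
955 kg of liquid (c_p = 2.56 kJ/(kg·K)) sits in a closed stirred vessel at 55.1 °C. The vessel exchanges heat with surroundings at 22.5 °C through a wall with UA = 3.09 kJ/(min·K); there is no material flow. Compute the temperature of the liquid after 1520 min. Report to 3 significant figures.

Lumped-capacitance energy balance: M c_p dT/dt = UA(T_amb − T).
dT/dt = (T_ss − T)/τ with T_ss = T_amb = 22.500 °C, τ = M c_p/UA = 955·2.56/3.09 = 791.20 min.
This is linear first-order; T(t) = T_ss + (T₀ − T_ss) e^(−t/τ).
T(1520) = 22.500 + (32.600)·0.14644 = 27.274 °C.

27.3 °C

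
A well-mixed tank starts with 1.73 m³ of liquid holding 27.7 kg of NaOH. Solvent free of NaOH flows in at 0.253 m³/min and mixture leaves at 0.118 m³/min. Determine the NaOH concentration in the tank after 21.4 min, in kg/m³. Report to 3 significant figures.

2.54 kg/m³

Let m(t) be the amount of NaOH. Volume: V(t) = V₀ + (Q_in − Q_out) t = 1.73 + 0.13500 t; V(21.4) = 4.6190 m³.
No NaOH enters, so dm/dt = −Q_out · (m/V).
dm/m = −Q_out dt/(V₀ + 0.13500 t); integrating gives ln(m/m₀) = −(Q_out/(Q_in−Q_out)) ln(V/V₀).
m = m₀ (V₀/V)^(Q_out/(Q_in−Q_out)) = 27.7 × (1.73/4.6190)^(0.87407) = 11.740 kg.
C = m/V = 11.740/4.6190 = 2.5418 kg/m³.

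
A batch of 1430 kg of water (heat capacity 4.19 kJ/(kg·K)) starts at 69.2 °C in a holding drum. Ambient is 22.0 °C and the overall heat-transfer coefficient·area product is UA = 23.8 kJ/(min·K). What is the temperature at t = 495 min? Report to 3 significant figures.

28.6 °C

First-law balance (no shaft work): M c_p dT/dt = −UA(T − T_amb).
dT/dt = (T_ss − T)/τ with T_ss = T_amb = 22.000 °C, τ = M c_p/UA = 1430·4.19/23.8 = 251.75 min.
Integrating: T(t) = T_ss + (T₀ − T_ss) e^(−t/τ).
T(495) = 22.000 + (47.200)·0.13999 = 28.607 °C.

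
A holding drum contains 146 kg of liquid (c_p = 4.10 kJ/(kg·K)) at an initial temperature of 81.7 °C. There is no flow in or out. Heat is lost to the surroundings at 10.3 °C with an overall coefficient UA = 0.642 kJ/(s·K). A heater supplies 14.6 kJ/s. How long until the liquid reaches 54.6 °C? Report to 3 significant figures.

Unsteady energy balance on the tank contents: M c_p dT/dt = −UA(T − T_amb) + Q̇.
τ = M c_p/UA = 932.40 s; T_ss = T_amb + Q̇/UA = 10.3 + 14.6/0.642 = 33.041 °C.
T(t) = T_ss + (T₀ − T_ss)e^(−t/τ); set T = 54.6:
t = −τ ln[(T − T_ss)/(T₀ − T_ss)] = −932.40 · ln(0.44306) = 759.02 s.

759 s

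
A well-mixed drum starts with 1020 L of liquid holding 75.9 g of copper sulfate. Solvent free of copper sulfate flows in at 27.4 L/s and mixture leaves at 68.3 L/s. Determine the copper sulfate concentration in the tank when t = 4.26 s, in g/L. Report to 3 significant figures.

Let m(t) be the amount of copper sulfate. Volume: V(t) = V₀ + (Q_in − Q_out) t = 1020 − 40.900 t; V(4.26) = 845.77 L.
Solute balance: dm/dt = 0 − Q_out C = −Q_out m/V(t).
dm/m = −Q_out dt/(V₀ − 40.900 t); integrating gives ln(m/m₀) = −(Q_out/(Q_in−Q_out)) ln(V/V₀).
m = m₀ (V₀/V)^(Q_out/(Q_in−Q_out)) = 75.9 × (1020/845.77)^(-1.6699) = 55.513 g.
C = m/V = 55.513/845.77 = 0.065636 g/L.

0.0656 g/L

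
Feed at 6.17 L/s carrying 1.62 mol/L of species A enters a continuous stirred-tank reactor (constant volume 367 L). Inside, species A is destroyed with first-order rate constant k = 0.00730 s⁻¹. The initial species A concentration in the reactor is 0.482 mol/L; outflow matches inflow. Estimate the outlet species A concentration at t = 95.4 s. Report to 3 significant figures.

1.06 mol/L

V dC/dt = Q(C_in − C) − k V C.
This is linear with rate a = Q/V + k = 0.024112 s⁻¹.
C_ss = Q C_in/(Q + kV) = 1.1295 mol/L; C(t) = C_ss + (C₀ − C_ss) e^(−a t).
C(95.4) = 1.1295 + (-0.64754)·e^(−0.024112·95.4) = 1.1295 + (-0.64754)·0.10023 = 1.0646 mol/L.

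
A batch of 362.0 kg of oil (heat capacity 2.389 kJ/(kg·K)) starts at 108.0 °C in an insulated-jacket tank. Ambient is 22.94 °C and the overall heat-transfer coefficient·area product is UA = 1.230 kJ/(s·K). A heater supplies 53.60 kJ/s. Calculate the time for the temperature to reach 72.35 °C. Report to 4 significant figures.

Lumped-capacitance energy balance: M c_p dT/dt = UA(T_amb − T) + Q̇.
τ = M c_p/UA = 703.104 s; T_ss = T_amb + Q̇/UA = 22.94 + 53.60/1.230 = 66.5172 °C.
T(t) = T_ss + (T₀ − T_ss)e^(−t/τ); set T = 72.35:
t = −τ ln[(T − T_ss)/(T₀ − T_ss)] = −703.104 · ln(0.140607) = 1379.34 s.

1379 s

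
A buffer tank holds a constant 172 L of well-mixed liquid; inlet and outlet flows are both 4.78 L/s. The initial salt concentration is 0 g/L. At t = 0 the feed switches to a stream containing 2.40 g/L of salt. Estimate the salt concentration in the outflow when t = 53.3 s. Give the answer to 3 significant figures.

1.85 g/L

Transient balance on the dissolved component: V dC/dt = Q(C_in − C).
Time constant τ = V/Q = 172/4.78 = 35.983 s.
Solution: C(t) = C_in + (C₀ − C_in) e^(−t/τ).
C(53.3) = 2.40 + (0 − 2.40)·e^(−53.3/35.983) = 2.40 + (-2.4000)·0.22735 = 1.8543 g/L.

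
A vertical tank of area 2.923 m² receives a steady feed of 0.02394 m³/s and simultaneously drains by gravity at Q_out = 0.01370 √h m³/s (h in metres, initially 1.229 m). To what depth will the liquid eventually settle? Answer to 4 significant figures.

3.054 m

A dh/dt = Q_in − 0.01370 √h. Steady state requires inflow = outflow:
Q_in = 0.01370 √h_ss ⇒ √h_ss = 0.02394/0.01370 = 1.74745.
h_ss = 1.74745² = 3.05356 m. (Since h₀ = 1.229 m < h_ss, the level will rise toward this value.)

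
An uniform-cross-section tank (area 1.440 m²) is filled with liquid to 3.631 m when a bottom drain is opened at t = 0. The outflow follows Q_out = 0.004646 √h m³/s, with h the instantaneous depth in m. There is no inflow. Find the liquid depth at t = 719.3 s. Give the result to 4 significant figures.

0.5552 m

A dh/dt = −Q_out = −0.004646 √h.
Separate and integrate: 2(√h − √h₀) = −(0.004646/A) t.
√h = √3.631 − 0.004646·719.3/(2·1.440) = 1.90552 − 1.16037 = 0.745148.
h = 0.745148² = 0.555245 m.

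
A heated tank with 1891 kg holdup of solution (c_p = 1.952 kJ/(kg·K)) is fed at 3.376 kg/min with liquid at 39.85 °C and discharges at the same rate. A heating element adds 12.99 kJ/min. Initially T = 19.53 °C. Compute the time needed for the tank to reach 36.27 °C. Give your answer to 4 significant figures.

Unsteady energy balance on the tank contents: M c_p dT/dt = ṁ c_p (T_in − T) + 12.99.
τ = M/ṁ = 560.130 min; T_ss = T_in + Q̇/(ṁ c_p) = 41.8212 °C.
T(t) = T_ss + (T₀ − T_ss) e^(−t/τ). Set T = 36.27:
e^(−t/τ) = (36.27 − 41.8212)/(19.53 − 41.8212) = 0.249030
t = −560.130 · ln(0.249030) = 778.682 min.

778.7 min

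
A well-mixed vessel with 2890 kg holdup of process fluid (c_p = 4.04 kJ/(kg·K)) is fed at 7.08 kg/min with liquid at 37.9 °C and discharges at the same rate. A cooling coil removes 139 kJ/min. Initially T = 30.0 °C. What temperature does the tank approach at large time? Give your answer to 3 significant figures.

First-law balance (no shaft work): M c_p dT/dt = ṁ c_p (T_in − T) − 139.
At steady state dT/dt = 0 ⇒ T_ss = T_in − Q̇/(ṁ c_p) = 37.9 − 139/(7.08·4.04) = 33.040 °C.

33.0 °C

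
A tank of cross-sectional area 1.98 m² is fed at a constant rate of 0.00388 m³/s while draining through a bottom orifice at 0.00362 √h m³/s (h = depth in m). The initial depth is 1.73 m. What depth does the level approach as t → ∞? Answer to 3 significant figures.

1.15 m

Level balance: A dh/dt = 0.00388 − 0.00362 √h. Setting dh/dt = 0:
Q_in = 0.00362 √h_ss ⇒ √h_ss = 0.00388/0.00362 = 1.0718.
h_ss = 1.0718² = 1.1488 m. (Since h₀ = 1.73 m > h_ss, the level will fall toward this value.)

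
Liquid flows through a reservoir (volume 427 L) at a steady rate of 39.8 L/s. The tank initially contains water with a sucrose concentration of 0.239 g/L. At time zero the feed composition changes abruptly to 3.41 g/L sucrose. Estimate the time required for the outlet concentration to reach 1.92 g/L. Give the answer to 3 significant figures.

8.10 s

Mass balance on the solute (V constant): V dC/dt = Q(C_in − C), so τ = V/Q = 10.729 s.
C(t) = C_in + (C₀ − C_in) e^(−t/τ). Set C = 1.92 and solve for t:
e^(−t/τ) = (C − C_in)/(C₀ − C_in) = (1.92 − 3.41)/(0.239 − 3.41) = 0.46988
t = −τ ln(…) = 10.729 × 0.75527 = 8.1030 s.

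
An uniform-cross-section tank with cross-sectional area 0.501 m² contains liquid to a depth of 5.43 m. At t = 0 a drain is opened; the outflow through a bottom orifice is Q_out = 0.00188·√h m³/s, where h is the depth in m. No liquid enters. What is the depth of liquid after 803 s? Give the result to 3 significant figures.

A dh/dt = −Q_out = −0.00188 √h.
∫ h^(−1/2) dh = −(0.00188/A) ∫ dt, giving 2√h = 2√h₀ − (0.00188/A) t.
√h = √5.43 − 0.00188·803/(2·0.501) = 2.3302 − 1.5066 = 0.82361.
h = 0.82361² = 0.67833 m.

0.678 m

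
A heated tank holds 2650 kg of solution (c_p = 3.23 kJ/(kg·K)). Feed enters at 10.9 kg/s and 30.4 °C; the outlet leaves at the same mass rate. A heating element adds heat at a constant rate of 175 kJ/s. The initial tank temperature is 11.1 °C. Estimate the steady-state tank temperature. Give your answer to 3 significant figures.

35.4 °C

M c_p dT/dt = ṁ c_p (T_in − T) + Q̇.
At steady state dT/dt = 0 ⇒ T_ss = T_in + Q̇/(ṁ c_p) = 30.4 + 175/(10.9·3.23) = 35.371 °C.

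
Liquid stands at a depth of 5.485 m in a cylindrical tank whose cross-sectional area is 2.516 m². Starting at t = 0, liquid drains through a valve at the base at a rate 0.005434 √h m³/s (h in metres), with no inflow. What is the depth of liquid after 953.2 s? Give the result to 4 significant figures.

1.723 m

A dh/dt = −Q_out = −0.005434 √h.
∫ h^(−1/2) dh = −(0.005434/A) ∫ dt, giving 2√h = 2√h₀ − (0.005434/A) t.
√h = √5.485 − 0.005434·953.2/(2·2.516) = 2.34201 − 1.02935 = 1.31266.
h = 1.31266² = 1.72307 m.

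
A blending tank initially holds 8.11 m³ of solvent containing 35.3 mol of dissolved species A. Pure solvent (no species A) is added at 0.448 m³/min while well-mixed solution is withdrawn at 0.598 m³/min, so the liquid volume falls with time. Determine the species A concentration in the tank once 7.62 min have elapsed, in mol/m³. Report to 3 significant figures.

Total volume: dV/dt = Q_in − Q_out = -0.15000 m³/min, so V(t) = 8.11 − 0.15000 t and V(7.62) = 6.9670 m³.
Solute balance: dm/dt = 0 − Q_out C = −Q_out m/V(t).
dm/m = −Q_out dt/(V₀ − 0.15000 t); integrating gives ln(m/m₀) = −(Q_out/(Q_in−Q_out)) ln(V/V₀).
m = m₀ (V₀/V)^(Q_out/(Q_in−Q_out)) = 35.3 × (8.11/6.9670)^(-3.9867) = 19.264 mol.
C = m/V = 19.264/6.9670 = 2.7651 mol/m³.

2.77 mol/m³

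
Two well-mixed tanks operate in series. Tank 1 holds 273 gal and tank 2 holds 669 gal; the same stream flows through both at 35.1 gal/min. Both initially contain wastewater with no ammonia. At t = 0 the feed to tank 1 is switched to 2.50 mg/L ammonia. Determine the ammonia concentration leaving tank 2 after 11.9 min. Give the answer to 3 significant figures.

Time constants: τᵢ = Vᵢ/Q for each well-mixed tank.
τ₁ = 273/35.1 = 7.7778 min; τ₂ = 669/35.1 = 19.060 min.
Solving the cascade with C₁(0)=C₂(0)=0 gives C₂(t) = C_in[1 − (τ₁ e^(−t/τ₁) − τ₂ e^(−t/τ₂))/(τ₁ − τ₂)].
At t = 11.9: e^(−t/τ₁) = 0.21654, e^(−t/τ₂) = 0.53561.
C₂ = 2.50·[1 − (7.7778·0.21654 − 19.060·0.53561)/(-11.282)] = 2.50·0.24442 = 0.61106 mg/L.

0.611 mg/L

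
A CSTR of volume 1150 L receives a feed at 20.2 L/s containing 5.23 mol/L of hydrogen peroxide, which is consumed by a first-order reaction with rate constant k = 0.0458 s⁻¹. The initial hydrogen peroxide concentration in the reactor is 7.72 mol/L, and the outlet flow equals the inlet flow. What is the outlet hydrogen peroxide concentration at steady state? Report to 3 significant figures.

1.45 mol/L

Species balance: V dC/dt = Q C_in − Q C − k V C.
Steady state (dC/dt = 0): C_ss = Q C_in/(Q + kV) = C_in/(1 + kV/Q).
C_ss = 20.2·5.23/(20.2 + 0.0458·1150) = 105.65/72.870 = 1.4498 mol/L.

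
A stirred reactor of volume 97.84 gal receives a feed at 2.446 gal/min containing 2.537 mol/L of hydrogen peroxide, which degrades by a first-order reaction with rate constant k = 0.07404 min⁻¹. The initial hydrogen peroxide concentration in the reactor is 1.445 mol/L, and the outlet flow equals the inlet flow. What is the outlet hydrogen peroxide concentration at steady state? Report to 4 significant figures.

0.6404 mol/L

V dC/dt = Q(C_in − C) − k V C.
Steady state (dC/dt = 0): C_ss = Q C_in/(Q + kV) = C_in/(1 + kV/Q).
C_ss = 2.446·2.537/(2.446 + 0.07404·97.84) = 6.20550/9.69007 = 0.640398 mol/L.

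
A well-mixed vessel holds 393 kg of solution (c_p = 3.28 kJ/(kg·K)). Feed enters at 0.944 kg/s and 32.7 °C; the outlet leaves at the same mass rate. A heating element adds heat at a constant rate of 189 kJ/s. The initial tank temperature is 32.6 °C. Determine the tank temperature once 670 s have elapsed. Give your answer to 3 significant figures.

M c_p dT/dt = ṁ c_p (T_in − T) + Q̇.
Rearrange: dT/dt = (T_ss − T)/τ with τ = M/ṁ = 416.31 s and T_ss = T_in + Q̇/(ṁ c_p) = 93.740 °C.
This is linear first-order; T(t) = T_ss + (T₀ − T_ss) e^(−t/τ).
T(670) = 93.740 + (-61.140)·e^(−670/416.31) = 93.740 + (-61.140)·0.20001 = 81.511 °C.

81.5 °C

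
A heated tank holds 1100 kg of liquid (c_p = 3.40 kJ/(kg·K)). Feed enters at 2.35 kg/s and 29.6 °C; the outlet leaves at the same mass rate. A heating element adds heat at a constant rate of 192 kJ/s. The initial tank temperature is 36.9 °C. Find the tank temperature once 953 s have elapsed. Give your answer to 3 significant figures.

51.4 °C

M c_p dT/dt = ṁ c_p (T_in − T) + Q̇.
τ = M/ṁ = 468.09 s; T_ss = T_in + Q̇/(ṁ c_p) = 29.6 + 192/(2.35·3.40) = 53.630 °C.
Solution: T(t) = T_ss + (T₀ − T_ss) e^(−t/τ).
T(953) = 53.630 + (-16.730)·e^(−953/468.09) = 53.630 + (-16.730)·0.13056 = 51.446 °C.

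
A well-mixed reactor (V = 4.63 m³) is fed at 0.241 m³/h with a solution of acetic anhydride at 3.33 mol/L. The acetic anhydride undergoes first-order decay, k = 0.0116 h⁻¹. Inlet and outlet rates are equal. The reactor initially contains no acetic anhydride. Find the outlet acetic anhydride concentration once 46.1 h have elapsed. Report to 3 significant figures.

V dC/dt = Q(C_in − C) − k V C.
dC/dt = (Q/V) C_in − (Q/V + k) C; effective rate a = Q/V + k = 0.052052 + 0.0116 = 0.063652 h⁻¹.
C_ss = Q C_in/(Q + kV) = 2.7231 mol/L; C(t) = C_ss + (C₀ − C_ss) e^(−a t).
C(46.1) = 2.7231 + (-2.7231)·e^(−0.063652·46.1) = 2.7231 + (-2.7231)·0.053165 = 2.5784 mol/L.

2.58 mol/L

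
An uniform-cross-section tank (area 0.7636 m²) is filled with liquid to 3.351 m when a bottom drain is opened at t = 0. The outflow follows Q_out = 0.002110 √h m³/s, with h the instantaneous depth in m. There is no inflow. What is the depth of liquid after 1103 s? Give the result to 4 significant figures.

Volume balance on the tank: A dh/dt = −0.002110 √h.
This is separable: 2 d(√h)/dt = −0.002110/A, so √h = √h₀ − (0.002110/(2A)) t.
√h = √3.351 − 0.002110·1103/(2·0.7636) = 1.83057 − 1.52392 = 0.306654.
h = 0.306654² = 0.0940367 m.

0.09404 m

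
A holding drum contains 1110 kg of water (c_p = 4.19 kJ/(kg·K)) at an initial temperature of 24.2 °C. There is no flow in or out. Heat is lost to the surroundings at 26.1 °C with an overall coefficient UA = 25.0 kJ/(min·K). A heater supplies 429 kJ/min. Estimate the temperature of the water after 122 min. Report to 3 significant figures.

33.4 °C

Lumped-capacitance energy balance: M c_p dT/dt = UA(T_amb − T) + Q̇.
dT/dt = (T_ss − T)/τ with T_ss = T_amb + Q̇/UA = 26.1 + 429/25.0 = 43.260 °C, τ = M c_p/UA = 1110·4.19/25.0 = 186.04 min.
This is linear first-order; T(t) = T_ss + (T₀ − T_ss) e^(−t/τ).
T(122) = 43.260 + (-19.060)·0.51903 = 33.367 °C.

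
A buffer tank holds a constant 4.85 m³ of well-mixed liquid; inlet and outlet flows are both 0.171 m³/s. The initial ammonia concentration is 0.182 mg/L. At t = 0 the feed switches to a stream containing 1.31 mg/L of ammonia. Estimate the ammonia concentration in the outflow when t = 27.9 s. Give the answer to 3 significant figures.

Transient balance on the dissolved component: V dC/dt = Q(C_in − C).
Rewrite as dC/dt + C/τ = C_in/τ, τ = V/Q = 28.363 s.
Integrating: C(t) = C_in + (C₀ − C_in) e^(−t/τ).
C(27.9) = 1.31 + (0.182 − 1.31)·e^(−27.9/28.363) = 1.31 + (-1.1280)·0.37393 = 0.88821 mg/L.

0.888 mg/L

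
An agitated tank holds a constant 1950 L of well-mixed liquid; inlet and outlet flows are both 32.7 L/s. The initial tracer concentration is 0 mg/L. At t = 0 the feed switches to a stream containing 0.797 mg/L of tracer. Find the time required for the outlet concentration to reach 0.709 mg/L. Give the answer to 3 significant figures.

131 s

Mass balance on the solute (V constant): V dC/dt = Q(C_in − C), so τ = V/Q = 59.633 s.
C(t) = C_in + (C₀ − C_in) e^(−t/τ). Set C = 0.709 and solve for t:
e^(−t/τ) = (C − C_in)/(C₀ − C_in) = (0.709 − 0.797)/(0 − 0.797) = 0.11041
t = −τ ln(…) = 59.633 × 2.2035 = 131.40 s.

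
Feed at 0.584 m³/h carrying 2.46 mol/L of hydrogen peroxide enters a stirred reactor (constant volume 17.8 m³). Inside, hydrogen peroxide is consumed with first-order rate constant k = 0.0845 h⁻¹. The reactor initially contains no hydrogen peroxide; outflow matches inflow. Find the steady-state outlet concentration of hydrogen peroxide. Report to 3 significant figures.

Accumulation = in − out − consumed: V dC/dt = Q C_in − Q C − k V C.
Steady state (dC/dt = 0): C_ss = Q C_in/(Q + kV) = C_in/(1 + kV/Q).
C_ss = 0.584·2.46/(0.584 + 0.0845·17.8) = 1.4366/2.0881 = 0.68801 mol/L.

0.688 mol/L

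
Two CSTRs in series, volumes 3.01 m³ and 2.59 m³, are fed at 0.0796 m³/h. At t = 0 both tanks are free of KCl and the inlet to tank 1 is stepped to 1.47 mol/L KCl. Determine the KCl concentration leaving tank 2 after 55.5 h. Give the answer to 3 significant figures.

0.689 mol/L

Species balance on tank i: dCᵢ/dt = (Cᵢ₋₁ − Cᵢ)/τᵢ with τᵢ = Vᵢ/Q.
τ₁ = 3.01/0.0796 = 37.814 h; τ₂ = 2.59/0.0796 = 32.538 h.
Tank 1: C₁ = C_in(1 − e^(−t/τ₁)). Tank 2 (τ₁ ≠ τ₂): C₂ = C_in[1 − (τ₁ e^(−t/τ₁) − τ₂ e^(−t/τ₂))/(τ₁ − τ₂)].
At t = 55.5: e^(−t/τ₁) = 0.23045, e^(−t/τ₂) = 0.18164.
C₂ = 1.47·[1 − (37.814·0.23045 − 32.538·0.18164)/(5.2764)] = 1.47·0.46855 = 0.68877 mol/L.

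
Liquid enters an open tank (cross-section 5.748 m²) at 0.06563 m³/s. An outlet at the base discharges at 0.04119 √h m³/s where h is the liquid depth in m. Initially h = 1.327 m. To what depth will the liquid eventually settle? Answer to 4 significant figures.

2.539 m

A dh/dt = Q_in − 0.04119 √h. Steady state requires inflow = outflow:
Q_in = 0.04119 √h_ss ⇒ √h_ss = 0.06563/0.04119 = 1.59335.
h_ss = 1.59335² = 2.53876 m. (Since h₀ = 1.327 m < h_ss, the level will rise toward this value.)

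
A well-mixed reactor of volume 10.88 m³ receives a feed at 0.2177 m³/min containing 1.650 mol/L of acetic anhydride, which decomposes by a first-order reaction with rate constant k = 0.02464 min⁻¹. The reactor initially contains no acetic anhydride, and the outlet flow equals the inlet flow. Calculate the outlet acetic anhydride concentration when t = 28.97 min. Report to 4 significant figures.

Species balance: V dC/dt = Q C_in − Q C − k V C.
dC/dt = (Q/V) C_in − (Q/V + k) C; effective rate a = Q/V + k = 0.0200092 + 0.02464 = 0.0446492 min⁻¹.
C_ss = Q C_in/(Q + kV) = 0.739435 mol/L; C(t) = C_ss + (C₀ − C_ss) e^(−a t).
C(28.97) = 0.739435 + (-0.739435)·e^(−0.0446492·28.97) = 0.739435 + (-0.739435)·0.274313 = 0.536599 mol/L.

0.5366 mol/L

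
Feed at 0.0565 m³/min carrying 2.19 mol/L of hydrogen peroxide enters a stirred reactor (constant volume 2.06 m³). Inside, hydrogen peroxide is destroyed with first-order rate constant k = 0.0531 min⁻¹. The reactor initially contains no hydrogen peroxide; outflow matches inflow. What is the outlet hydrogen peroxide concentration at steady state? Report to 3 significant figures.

Accumulation = in − out − consumed: V dC/dt = Q C_in − Q C − k V C.
At steady state: 0 = Q C_in − (Q + kV) C_ss, so C_ss = Q C_in/(Q + kV).
C_ss = 0.0565·2.19/(0.0565 + 0.0531·2.06) = 0.12373/0.16589 = 0.74590 mol/L.

0.746 mol/L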